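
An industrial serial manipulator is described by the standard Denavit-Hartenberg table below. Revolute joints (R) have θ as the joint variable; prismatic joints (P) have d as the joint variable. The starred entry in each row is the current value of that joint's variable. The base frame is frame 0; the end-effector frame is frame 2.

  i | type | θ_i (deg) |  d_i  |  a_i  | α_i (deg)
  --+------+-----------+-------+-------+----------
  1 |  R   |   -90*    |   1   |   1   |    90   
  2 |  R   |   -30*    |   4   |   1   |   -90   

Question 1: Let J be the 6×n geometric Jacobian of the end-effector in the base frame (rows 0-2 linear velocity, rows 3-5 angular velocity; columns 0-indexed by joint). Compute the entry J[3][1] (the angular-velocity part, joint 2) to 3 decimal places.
-1.000

axis z_1 = (-1.0000,-0.0000,0.0000); lever o_n−o_1 = (-4.0000,-0.8660,-0.5000)
cross product → J_v[:, 1] = (0.0000,-0.5000,0.8660)
J_ω[:, 1] = z_1
entry J[3][1] = -1.0000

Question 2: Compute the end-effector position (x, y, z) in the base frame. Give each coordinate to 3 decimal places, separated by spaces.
after link 1: o_1 = (0.0000, -1.0000, 1.0000)
after link 2: o_2 = (-4.0000, -1.8660, 0.5000)

-4.000 -1.866 0.500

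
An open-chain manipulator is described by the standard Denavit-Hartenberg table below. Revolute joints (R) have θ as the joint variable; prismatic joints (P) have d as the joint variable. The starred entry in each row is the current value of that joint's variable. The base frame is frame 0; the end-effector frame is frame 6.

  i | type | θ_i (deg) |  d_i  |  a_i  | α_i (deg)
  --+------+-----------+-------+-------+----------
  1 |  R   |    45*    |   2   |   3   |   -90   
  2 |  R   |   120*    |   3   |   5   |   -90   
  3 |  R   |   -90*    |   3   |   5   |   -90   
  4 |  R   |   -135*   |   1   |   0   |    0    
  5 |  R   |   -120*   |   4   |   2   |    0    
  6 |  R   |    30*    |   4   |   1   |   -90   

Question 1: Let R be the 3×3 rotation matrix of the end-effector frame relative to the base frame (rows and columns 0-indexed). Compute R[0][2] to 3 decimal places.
End-effector z-axis (col 2 of R) = (0.0670,-0.9330,0.3536)
R[0][2] = 0.0670

0.067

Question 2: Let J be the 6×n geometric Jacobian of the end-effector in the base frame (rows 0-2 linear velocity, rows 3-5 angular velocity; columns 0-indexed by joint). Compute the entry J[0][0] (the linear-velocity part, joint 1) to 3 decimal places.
axis z_0 = ẑ; lever o_n−o_0 = (-7.8403,1.7413,-9.9438)
cross product → J_v[:, 0] = (-1.7413,-7.8403,0.0000)
J_ω[:, 0] = z_0
entry J[0][0] = -1.7413

-1.741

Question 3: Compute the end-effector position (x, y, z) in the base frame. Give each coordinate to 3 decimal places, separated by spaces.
after link 1: o_1 = (2.1213, 2.1213, 2.0000)
after link 2: o_2 = (-1.7678, 2.4749, -2.3301)
after link 3: o_3 = (-7.1404, 4.1733, -0.8301)
after link 4: o_4 = (-7.4940, 3.8197, -1.6962)
after link 5: o_5 = (-7.3591, 3.2225, -6.1262)
after link 6: o_6 = (-7.8403, 1.7413, -9.9438)

-7.840 1.741 -9.944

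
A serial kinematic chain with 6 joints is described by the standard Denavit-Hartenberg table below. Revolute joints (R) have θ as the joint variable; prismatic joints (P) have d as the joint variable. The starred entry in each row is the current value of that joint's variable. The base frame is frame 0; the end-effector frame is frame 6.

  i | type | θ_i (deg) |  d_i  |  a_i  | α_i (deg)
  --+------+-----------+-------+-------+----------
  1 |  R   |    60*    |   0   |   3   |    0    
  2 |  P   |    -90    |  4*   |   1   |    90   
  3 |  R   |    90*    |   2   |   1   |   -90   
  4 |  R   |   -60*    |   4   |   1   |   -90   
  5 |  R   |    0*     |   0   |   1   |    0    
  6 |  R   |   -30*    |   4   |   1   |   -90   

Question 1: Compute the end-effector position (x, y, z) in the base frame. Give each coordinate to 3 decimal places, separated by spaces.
-2.772 2.199 9.897

after link 1: o_1 = (1.5000, 2.5981, 0.0000)
after link 2: o_2 = (2.3660, 2.0981, 4.0000)
after link 3: o_3 = (1.3660, 0.3660, 5.0000)
after link 4: o_4 = (-2.5311, 1.6160, 5.5000)
after link 5: o_5 = (-2.9641, 0.8660, 6.0000)
after link 6: o_6 = (-2.7721, 2.1986, 9.8971)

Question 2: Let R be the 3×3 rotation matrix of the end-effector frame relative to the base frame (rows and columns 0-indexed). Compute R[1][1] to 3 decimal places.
-0.433

End-effector y-axis (col 1 of R) = (-0.2500,-0.4330,-0.8660)
R[1][1] = -0.4330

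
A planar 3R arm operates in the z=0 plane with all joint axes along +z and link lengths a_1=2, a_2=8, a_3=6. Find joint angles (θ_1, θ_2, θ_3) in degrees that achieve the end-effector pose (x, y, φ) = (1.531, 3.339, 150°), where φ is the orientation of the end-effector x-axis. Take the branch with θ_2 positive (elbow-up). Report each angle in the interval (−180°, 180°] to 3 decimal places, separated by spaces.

-120.005 135.008 134.997

wrist centre = target − a_3·(cos φ, sin φ) = (6.7272, 0.3390)
cos θ_2 = (45.3695−2²−8²)/(2·2·8) = -0.7072; θ_2 = 135.0078° (elbow-up)
β = atan2(0.3390,6.7272) = 2.8849°; ψ = atan2(5.6561,-3.6576) = 122.8896°
θ_1 = β − ψ = -120.0047°
θ_3 = φ − θ_1 − θ_2 = 134.9969° (wrapped to (-180°,180°])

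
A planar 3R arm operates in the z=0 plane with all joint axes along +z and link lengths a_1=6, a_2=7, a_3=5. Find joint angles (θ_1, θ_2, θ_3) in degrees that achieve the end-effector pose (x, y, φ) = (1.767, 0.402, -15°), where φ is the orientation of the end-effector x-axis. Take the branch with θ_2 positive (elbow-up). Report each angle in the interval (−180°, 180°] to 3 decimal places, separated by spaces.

wrist centre = target − a_3·(cos φ, sin φ) = (-3.0626, 1.6961)
cos θ_2 = (12.2564−6²−7²)/(2·6·7) = -0.8660; θ_2 = 149.9965° (elbow-up)
β = atan2(1.6961,-3.0626) = 151.0222°; ψ = atan2(3.5004,-0.0620) = 91.0141°
θ_1 = β − ψ = 60.0080°
θ_3 = φ − θ_1 − θ_2 = 134.9955° (wrapped to (-180°,180°])

60.008 149.996 134.995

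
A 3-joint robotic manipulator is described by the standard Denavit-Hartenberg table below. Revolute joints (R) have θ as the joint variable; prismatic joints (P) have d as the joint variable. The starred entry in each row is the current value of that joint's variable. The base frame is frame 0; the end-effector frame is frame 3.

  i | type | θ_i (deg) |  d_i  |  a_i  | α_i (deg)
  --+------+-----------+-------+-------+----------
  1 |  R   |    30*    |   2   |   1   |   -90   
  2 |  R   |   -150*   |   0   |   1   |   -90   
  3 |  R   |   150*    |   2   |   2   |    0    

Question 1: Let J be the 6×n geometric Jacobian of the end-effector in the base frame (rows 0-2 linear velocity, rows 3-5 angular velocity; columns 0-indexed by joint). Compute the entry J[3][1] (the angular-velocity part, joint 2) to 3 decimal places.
axis z_1 = (-0.5000,0.8660,0.0000); lever o_n−o_1 = (1.9151,-0.0490,1.3660)
cross product → J_v[:, 1] = (1.1830,0.6830,-1.6340)
J_ω[:, 1] = z_1
entry J[3][1] = -0.5000

-0.500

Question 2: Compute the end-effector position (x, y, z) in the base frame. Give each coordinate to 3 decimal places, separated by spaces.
2.781 0.451 3.366

after link 1: o_1 = (0.8660, 0.5000, 2.0000)
after link 2: o_2 = (0.1160, 0.0670, 2.5000)
after link 3: o_3 = (2.7811, 0.4510, 3.3660)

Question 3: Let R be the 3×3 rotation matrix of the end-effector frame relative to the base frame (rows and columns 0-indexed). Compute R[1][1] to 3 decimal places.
End-effector y-axis (col 1 of R) = (-0.0580,0.9665,-0.2500)
R[1][1] = 0.9665

0.967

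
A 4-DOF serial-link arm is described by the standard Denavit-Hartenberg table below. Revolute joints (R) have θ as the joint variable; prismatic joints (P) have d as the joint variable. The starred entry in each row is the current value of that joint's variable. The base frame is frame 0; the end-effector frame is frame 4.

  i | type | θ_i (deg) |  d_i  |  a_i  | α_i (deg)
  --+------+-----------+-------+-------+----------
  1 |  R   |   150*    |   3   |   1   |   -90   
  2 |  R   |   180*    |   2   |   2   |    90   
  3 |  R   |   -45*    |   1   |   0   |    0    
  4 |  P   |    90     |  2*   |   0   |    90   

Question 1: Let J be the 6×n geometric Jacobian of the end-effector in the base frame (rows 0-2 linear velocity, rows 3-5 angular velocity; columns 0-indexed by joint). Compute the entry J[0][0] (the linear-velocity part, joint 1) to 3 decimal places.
axis z_0 = ẑ; lever o_n−o_0 = (-0.1340,-2.2321,0.0000)
cross product → J_v[:, 0] = (2.2321,-0.1340,0.0000)
J_ω[:, 0] = z_0
entry J[0][0] = 2.2321

2.232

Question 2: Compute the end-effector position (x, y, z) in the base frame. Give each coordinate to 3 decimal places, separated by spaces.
-0.134 -2.232 0.000

after link 1: o_1 = (-0.8660, 0.5000, 3.0000)
after link 2: o_2 = (-0.1340, -2.2321, 3.0000)
after link 3: o_3 = (-0.1340, -2.2321, 2.0000)
after link 4: o_4 = (-0.1340, -2.2321, 0.0000)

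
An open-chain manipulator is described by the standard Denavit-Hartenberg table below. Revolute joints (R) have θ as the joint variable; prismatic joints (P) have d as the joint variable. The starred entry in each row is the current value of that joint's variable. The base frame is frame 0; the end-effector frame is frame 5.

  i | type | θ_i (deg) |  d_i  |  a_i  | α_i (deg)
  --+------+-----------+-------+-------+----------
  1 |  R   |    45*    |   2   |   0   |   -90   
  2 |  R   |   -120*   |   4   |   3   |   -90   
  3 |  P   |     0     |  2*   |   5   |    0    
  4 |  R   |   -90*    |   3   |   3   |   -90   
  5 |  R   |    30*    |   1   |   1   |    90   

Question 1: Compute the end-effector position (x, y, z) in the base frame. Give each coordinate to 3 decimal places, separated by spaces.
-5.988 5.136 12.044

after link 1: o_1 = (0.0000, 0.0000, 2.0000)
after link 2: o_2 = (-3.8891, 1.7678, 4.5981)
after link 3: o_3 = (-4.4321, 1.2247, 9.9282)
after link 4: o_4 = (-4.7163, 5.1832, 11.4282)
after link 5: o_5 = (-5.9884, 5.1358, 12.0442)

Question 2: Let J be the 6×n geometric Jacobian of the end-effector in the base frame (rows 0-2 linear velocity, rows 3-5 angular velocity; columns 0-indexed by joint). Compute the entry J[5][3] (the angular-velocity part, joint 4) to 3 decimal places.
axis z_3 = (0.6124,0.6124,0.5000); lever o_n−o_3 = (-1.5563,3.9111,2.1160)
cross product → J_v[:, 3] = (-0.6597,-2.0740,3.3481)
J_ω[:, 3] = z_3
entry J[5][3] = 0.5000

0.500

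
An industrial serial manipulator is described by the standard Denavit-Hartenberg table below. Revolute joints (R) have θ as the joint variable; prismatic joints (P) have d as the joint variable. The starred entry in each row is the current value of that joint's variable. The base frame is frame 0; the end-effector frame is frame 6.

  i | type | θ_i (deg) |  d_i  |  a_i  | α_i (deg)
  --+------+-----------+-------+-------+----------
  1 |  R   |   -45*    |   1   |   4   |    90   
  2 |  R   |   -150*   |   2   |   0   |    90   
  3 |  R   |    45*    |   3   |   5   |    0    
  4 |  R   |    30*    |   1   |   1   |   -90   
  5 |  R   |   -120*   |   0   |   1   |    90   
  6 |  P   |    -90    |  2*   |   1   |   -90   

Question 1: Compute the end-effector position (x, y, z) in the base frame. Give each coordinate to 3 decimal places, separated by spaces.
after link 1: o_1 = (2.8284, -2.8284, 1.0000)
after link 2: o_2 = (1.4142, -4.2426, 1.0000)
after link 3: o_3 = (-4.3115, -3.5169, 1.8303)
after link 4: o_4 = (-5.5066, -3.6879, 2.5669)
after link 5: o_5 = (-5.3920, -3.1194, 3.3816)
after link 6: o_6 = (-3.9894, -1.7900, 2.2568)

-3.989 -1.790 2.257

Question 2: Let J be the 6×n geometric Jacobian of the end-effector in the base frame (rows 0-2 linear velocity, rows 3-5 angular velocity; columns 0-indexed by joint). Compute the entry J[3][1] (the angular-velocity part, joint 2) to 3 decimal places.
axis z_1 = (-0.7071,-0.7071,0.0000); lever o_n−o_1 = (-6.8178,1.0384,1.2568)
cross product → J_v[:, 1] = (-0.8887,0.8887,-5.5552)
J_ω[:, 1] = z_1
entry J[3][1] = -0.7071

-0.707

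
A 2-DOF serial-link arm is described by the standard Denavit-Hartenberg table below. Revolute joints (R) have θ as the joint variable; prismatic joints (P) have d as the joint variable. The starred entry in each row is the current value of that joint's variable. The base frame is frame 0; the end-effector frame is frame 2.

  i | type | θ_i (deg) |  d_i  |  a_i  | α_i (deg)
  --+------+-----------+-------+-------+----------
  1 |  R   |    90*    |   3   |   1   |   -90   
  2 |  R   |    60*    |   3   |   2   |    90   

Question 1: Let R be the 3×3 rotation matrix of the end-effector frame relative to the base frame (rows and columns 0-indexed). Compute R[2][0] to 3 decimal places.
End-effector x-axis (col 0 of R) = (-0.0000,0.5000,-0.8660)
R[2][0] = -0.8660

-0.866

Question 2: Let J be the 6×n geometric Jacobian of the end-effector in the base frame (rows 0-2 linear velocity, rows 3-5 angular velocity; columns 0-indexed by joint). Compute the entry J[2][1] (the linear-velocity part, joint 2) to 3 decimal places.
axis z_1 = (-1.0000,0.0000,0.0000); lever o_n−o_1 = (-3.0000,1.0000,-1.7321)
cross product → J_v[:, 1] = (-0.0000,-1.7321,-1.0000)
J_ω[:, 1] = z_1
entry J[2][1] = -1.0000

-1.000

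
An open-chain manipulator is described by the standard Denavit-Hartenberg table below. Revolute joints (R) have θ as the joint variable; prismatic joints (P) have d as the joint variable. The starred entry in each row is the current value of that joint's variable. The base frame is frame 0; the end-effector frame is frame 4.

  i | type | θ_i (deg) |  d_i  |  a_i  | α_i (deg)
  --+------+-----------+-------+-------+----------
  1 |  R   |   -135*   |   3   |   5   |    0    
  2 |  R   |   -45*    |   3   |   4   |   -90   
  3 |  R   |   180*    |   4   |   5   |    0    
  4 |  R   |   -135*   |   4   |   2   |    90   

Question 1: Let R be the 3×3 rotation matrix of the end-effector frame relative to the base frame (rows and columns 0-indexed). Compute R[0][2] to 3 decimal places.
-0.707

End-effector z-axis (col 2 of R) = (-0.7071,-0.0000,0.7071)
R[0][2] = -0.7071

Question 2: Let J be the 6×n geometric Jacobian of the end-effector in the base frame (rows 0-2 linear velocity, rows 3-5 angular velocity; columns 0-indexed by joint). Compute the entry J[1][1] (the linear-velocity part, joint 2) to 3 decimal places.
axis z_1 = (0.0000,0.0000,1.0000); lever o_n−o_1 = (-0.4142,-8.0000,1.5858)
cross product → J_v[:, 1] = (8.0000,-0.4142,0.0000)
J_ω[:, 1] = z_1
entry J[1][1] = -0.4142

-0.414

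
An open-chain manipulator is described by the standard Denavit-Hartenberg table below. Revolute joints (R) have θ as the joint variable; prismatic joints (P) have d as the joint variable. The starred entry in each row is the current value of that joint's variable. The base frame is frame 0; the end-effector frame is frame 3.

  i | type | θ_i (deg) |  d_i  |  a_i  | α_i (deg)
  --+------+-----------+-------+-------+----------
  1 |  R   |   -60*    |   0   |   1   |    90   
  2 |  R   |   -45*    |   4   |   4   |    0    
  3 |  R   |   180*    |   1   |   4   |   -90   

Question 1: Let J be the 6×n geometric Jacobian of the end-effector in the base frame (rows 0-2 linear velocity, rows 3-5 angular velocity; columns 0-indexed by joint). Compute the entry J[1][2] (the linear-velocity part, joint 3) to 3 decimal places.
2.449

axis z_2 = (-0.8660,-0.5000,0.0000); lever o_n−o_2 = (-2.2802,1.9495,2.8284)
cross product → J_v[:, 2] = (-1.4142,2.4495,-2.8284)
J_ω[:, 2] = z_2
entry J[1][2] = 2.4495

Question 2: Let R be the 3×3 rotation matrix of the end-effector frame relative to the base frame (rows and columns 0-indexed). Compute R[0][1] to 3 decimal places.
0.866

End-effector y-axis (col 1 of R) = (0.8660,0.5000,-0.0000)
R[0][1] = 0.8660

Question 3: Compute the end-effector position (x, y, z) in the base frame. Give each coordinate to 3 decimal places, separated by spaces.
-3.830 -3.366 0.000

after link 1: o_1 = (0.5000, -0.8660, 0.0000)
after link 2: o_2 = (-1.5499, -5.3155, -2.8284)
after link 3: o_3 = (-3.8301, -3.3660, 0.0000)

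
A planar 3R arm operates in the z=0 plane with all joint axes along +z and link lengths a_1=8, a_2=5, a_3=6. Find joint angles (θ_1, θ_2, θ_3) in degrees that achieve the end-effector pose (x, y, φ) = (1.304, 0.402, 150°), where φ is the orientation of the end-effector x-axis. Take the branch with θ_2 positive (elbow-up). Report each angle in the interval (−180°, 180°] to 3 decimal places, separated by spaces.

-59.999 119.999 90.000

wrist centre = target − a_3·(cos φ, sin φ) = (6.5002, -2.5980)
cos θ_2 = (49.0016−8²−5²)/(2·8·5) = -0.5000; θ_2 = 119.9987° (elbow-up)
β = atan2(-2.5980,6.5002) = -21.7857°; ψ = atan2(4.3302,5.5001) = 38.2131°
θ_1 = β − ψ = -59.9988°
θ_3 = φ − θ_1 − θ_2 = 90.0001° (wrapped to (-180°,180°])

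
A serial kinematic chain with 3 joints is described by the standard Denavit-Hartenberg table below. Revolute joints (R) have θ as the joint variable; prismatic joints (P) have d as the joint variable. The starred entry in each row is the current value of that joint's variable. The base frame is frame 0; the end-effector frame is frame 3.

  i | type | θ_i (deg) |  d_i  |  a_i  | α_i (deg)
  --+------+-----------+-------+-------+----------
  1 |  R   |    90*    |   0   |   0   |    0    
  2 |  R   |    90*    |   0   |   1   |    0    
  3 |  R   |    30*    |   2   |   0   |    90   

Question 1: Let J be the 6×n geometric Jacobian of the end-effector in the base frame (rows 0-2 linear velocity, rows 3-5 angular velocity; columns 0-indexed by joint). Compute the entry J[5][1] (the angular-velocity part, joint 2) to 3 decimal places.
axis z_1 = (0.0000,0.0000,1.0000); lever o_n−o_1 = (-1.0000,0.0000,2.0000)
cross product → J_v[:, 1] = (-0.0000,-1.0000,0.0000)
J_ω[:, 1] = z_1
entry J[5][1] = 1.0000

1.000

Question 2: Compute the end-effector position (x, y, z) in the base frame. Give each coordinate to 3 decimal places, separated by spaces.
-1.000 0.000 2.000

after link 1: o_1 = (0.0000, 0.0000, 0.0000)
after link 2: o_2 = (-1.0000, 0.0000, 0.0000)
after link 3: o_3 = (-1.0000, 0.0000, 2.0000)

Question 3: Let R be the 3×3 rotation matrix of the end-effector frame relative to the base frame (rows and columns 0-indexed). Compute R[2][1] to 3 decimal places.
End-effector y-axis (col 1 of R) = (0.0000,-0.0000,1.0000)
R[2][1] = 1.0000

1.000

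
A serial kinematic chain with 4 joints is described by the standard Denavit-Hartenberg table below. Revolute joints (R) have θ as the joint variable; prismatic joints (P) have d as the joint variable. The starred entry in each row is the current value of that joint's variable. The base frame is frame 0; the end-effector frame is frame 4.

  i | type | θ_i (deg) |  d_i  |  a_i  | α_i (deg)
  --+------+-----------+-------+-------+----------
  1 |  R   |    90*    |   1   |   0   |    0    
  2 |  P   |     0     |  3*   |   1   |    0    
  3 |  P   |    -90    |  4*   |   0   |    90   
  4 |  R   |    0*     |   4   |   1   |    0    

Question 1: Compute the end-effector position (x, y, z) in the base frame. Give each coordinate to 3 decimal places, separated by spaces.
1.000 -3.000 8.000

after link 1: o_1 = (0.0000, 0.0000, 1.0000)
after link 2: o_2 = (0.0000, 1.0000, 4.0000)
after link 3: o_3 = (0.0000, 1.0000, 8.0000)
after link 4: o_4 = (1.0000, -3.0000, 8.0000)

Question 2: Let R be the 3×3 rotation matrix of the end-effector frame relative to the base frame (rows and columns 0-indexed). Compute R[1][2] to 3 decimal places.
End-effector z-axis (col 2 of R) = (0.0000,-1.0000,0.0000)
R[1][2] = -1.0000

-1.000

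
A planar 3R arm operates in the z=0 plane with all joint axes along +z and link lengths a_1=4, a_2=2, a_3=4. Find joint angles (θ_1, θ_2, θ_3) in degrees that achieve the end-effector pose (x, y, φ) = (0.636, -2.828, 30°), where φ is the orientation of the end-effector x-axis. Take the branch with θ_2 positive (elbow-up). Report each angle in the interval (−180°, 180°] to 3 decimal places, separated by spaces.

wrist centre = target − a_3·(cos φ, sin φ) = (-2.8281, -4.8280)
cos θ_2 = (31.3077−4²−2²)/(2·4·2) = 0.7067; θ_2 = 45.0302° (elbow-up)
β = atan2(-4.8280,-2.8281) = -120.3605°; ψ = atan2(1.4150,5.4135) = 14.6481°
θ_1 = β − ψ = -135.0086°
θ_3 = φ − θ_1 − θ_2 = 119.9784° (wrapped to (-180°,180°])

-135.009 45.030 119.978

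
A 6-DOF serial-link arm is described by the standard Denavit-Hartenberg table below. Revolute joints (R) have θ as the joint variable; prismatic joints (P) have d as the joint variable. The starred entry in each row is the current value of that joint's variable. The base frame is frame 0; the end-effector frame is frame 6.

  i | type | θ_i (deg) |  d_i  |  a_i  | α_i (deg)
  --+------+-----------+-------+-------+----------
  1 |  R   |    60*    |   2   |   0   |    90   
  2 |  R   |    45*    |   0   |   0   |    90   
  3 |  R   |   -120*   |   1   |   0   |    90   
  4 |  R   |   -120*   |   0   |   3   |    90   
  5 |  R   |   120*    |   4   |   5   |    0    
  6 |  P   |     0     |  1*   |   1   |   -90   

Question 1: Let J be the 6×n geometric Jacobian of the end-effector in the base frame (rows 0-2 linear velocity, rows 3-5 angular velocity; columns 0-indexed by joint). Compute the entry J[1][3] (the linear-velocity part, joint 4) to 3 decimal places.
axis z_3 = (0.1268,-0.7803,-0.6124); lever o_n−o_3 = (5.5560,-3.0730,-3.4188)
cross product → J_v[:, 3] = (0.7860,-2.9687,3.9457)
J_ω[:, 3] = z_3
entry J[1][3] = -2.9687

-2.969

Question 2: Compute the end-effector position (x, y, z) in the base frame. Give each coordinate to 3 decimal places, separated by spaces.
after link 1: o_1 = (0.0000, 0.0000, 2.0000)
after link 2: o_2 = (0.0000, 0.0000, 2.0000)
after link 3: o_3 = (0.3536, 0.6124, 1.2929)
after link 4: o_4 = (0.8252, -1.1689, 3.6603)
after link 5: o_5 = (4.8989, -2.2780, -1.1537)
after link 6: o_6 = (5.9095, -2.4606, -2.1259)

5.910 -2.461 -2.126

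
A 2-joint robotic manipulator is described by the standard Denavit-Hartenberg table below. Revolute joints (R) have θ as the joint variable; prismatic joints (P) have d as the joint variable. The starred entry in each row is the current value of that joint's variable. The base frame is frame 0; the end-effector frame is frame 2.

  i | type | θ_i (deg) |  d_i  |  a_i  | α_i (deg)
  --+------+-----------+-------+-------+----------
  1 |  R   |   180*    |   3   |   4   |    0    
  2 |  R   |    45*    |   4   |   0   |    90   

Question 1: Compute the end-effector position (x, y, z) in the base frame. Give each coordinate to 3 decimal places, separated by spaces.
after link 1: o_1 = (-4.0000, 0.0000, 3.0000)
after link 2: o_2 = (-4.0000, 0.0000, 7.0000)

-4.000 0.000 7.000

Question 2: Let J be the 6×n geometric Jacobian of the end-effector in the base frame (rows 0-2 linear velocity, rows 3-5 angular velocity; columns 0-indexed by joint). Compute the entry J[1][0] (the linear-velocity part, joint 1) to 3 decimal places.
axis z_0 = ẑ; lever o_n−o_0 = (-4.0000,0.0000,7.0000)
cross product → J_v[:, 0] = (-0.0000,-4.0000,0.0000)
J_ω[:, 0] = z_0
entry J[1][0] = -4.0000

-4.000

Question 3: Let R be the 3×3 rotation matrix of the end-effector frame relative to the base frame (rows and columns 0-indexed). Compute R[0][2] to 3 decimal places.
-0.707

End-effector z-axis (col 2 of R) = (-0.7071,0.7071,0.0000)
R[0][2] = -0.7071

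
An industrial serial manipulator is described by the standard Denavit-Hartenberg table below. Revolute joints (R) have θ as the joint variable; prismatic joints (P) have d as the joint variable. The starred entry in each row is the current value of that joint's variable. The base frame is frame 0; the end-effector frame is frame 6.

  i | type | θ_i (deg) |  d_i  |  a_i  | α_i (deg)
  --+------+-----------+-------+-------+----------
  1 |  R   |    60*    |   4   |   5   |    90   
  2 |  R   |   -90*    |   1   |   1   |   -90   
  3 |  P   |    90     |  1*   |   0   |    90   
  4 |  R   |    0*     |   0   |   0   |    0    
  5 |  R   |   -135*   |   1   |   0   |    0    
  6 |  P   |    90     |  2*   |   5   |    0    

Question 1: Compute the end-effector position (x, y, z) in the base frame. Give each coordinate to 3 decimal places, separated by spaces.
after link 1: o_1 = (2.5000, 4.3301, 4.0000)
after link 2: o_2 = (3.3660, 3.8301, 3.0000)
after link 3: o_3 = (3.8660, 4.6962, 3.0000)
after link 4: o_4 = (3.8660, 4.6962, 3.0000)
after link 5: o_5 = (3.8660, 4.6962, 2.0000)
after link 6: o_6 = (-0.9636, 3.4021, -0.0000)

-0.964 3.402 -0.000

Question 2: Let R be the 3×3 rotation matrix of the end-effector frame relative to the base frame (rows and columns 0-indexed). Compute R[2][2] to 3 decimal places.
End-effector z-axis (col 2 of R) = (0.0000,0.0000,-1.0000)
R[2][2] = -1.0000

-1.000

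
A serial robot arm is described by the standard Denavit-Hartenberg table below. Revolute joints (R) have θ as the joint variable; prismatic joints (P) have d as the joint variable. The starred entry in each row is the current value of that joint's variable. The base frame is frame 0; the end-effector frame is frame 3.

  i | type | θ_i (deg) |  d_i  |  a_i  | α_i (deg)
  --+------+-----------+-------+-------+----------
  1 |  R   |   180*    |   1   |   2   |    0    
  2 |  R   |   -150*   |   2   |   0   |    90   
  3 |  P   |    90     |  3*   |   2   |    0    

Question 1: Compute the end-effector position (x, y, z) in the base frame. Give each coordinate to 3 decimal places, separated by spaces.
-0.500 -2.598 5.000

after link 1: o_1 = (-2.0000, 0.0000, 1.0000)
after link 2: o_2 = (-2.0000, 0.0000, 3.0000)
after link 3: o_3 = (-0.5000, -2.5981, 5.0000)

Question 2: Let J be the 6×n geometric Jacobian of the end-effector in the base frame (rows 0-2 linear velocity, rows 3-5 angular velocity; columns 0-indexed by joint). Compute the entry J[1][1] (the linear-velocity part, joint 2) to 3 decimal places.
1.500

axis z_1 = (0.0000,0.0000,1.0000); lever o_n−o_1 = (1.5000,-2.5981,4.0000)
cross product → J_v[:, 1] = (2.5981,1.5000,-0.0000)
J_ω[:, 1] = z_1
entry J[1][1] = 1.5000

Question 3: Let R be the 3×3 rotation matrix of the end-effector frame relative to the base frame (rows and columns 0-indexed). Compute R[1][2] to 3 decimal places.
End-effector z-axis (col 2 of R) = (0.5000,-0.8660,0.0000)
R[1][2] = -0.8660

-0.866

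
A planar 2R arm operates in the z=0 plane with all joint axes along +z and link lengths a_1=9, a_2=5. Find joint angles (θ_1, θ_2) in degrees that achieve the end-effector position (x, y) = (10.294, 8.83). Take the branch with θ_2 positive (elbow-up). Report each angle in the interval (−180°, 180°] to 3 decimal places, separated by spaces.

29.997 30.009

cos θ_2 = (183.9353−9²−5²)/(2·9·5) = 0.8659; θ_2 = 30.0088° (elbow-up)
β = atan2(8.8300,10.2940) = 40.6224°; ψ = atan2(2.5007,13.3297) = 10.6252°
θ_1 = β − ψ = 29.9971°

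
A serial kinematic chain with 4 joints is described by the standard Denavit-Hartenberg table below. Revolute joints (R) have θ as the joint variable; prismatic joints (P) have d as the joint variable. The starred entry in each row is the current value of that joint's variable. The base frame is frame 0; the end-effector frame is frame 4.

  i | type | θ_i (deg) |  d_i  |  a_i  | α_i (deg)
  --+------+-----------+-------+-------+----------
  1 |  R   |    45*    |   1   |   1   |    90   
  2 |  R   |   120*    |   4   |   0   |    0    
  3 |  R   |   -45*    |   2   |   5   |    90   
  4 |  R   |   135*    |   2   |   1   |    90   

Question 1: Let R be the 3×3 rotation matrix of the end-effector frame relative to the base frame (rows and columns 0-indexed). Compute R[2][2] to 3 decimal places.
End-effector z-axis (col 2 of R) = (0.6294,-0.3706,0.6830)
R[2][2] = 0.6830

0.683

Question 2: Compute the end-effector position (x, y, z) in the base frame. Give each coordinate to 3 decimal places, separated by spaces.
7.601 -1.884 4.629

after link 1: o_1 = (0.7071, 0.7071, 1.0000)
after link 2: o_2 = (3.5355, -2.1213, 1.0000)
after link 3: o_3 = (5.8648, -2.6205, 5.8296)
after link 4: o_4 = (7.6014, -1.8839, 4.6290)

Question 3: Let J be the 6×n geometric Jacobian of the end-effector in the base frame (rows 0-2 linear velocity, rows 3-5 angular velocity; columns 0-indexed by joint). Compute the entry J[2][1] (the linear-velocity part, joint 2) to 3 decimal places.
axis z_1 = (0.7071,-0.7071,0.0000); lever o_n−o_1 = (6.8943,-2.5910,3.6290)
cross product → J_v[:, 1] = (-2.5661,-2.5661,3.0429)
J_ω[:, 1] = z_1
entry J[2][1] = 3.0429

3.043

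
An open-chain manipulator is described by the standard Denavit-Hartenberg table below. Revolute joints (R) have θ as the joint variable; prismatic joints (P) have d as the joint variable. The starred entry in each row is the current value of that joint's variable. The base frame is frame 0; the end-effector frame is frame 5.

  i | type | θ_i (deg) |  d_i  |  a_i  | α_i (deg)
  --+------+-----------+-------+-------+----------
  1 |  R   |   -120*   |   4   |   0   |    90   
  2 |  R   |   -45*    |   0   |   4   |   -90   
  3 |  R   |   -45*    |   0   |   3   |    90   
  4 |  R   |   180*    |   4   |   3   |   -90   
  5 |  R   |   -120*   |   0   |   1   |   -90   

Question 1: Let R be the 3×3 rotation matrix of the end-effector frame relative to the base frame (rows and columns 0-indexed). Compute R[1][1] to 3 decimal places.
-0.612

End-effector y-axis (col 1 of R) = (-0.3536,-0.6124,0.7071)
R[1][1] = -0.6124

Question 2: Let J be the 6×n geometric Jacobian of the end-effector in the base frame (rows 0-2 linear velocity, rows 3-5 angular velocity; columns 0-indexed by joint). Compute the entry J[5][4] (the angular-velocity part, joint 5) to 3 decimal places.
-0.707

axis z_4 = (0.3536,0.6124,-0.7071); lever o_n−o_4 = (-0.7450,0.6415,0.1830)
cross product → J_v[:, 4] = (0.5657,0.4621,0.6830)
J_ω[:, 4] = z_4
entry J[5][4] = -0.7071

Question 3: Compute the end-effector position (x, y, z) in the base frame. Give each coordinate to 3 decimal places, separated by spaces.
-3.609 1.338 3.355

after link 1: o_1 = (0.0000, 0.0000, 4.0000)
after link 2: o_2 = (-1.4142, -2.4495, 1.1716)
after link 3: o_3 = (-4.0013, -2.6879, -0.3284)
after link 4: o_4 = (-2.8637, 0.6968, 3.1716)
after link 5: o_5 = (-3.6087, 1.3382, 3.3546)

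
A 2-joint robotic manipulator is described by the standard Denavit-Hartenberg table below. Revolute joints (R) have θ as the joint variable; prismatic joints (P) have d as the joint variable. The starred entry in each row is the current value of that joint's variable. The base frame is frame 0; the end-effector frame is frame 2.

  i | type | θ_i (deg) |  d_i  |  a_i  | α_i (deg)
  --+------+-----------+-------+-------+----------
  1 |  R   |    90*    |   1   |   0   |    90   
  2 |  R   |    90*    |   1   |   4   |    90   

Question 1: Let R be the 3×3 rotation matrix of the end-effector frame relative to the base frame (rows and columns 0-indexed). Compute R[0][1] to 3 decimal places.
1.000

End-effector y-axis (col 1 of R) = (1.0000,-0.0000,0.0000)
R[0][1] = 1.0000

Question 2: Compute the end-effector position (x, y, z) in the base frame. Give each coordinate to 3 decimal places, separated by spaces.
1.000 0.000 5.000

after link 1: o_1 = (0.0000, 0.0000, 1.0000)
after link 2: o_2 = (1.0000, 0.0000, 5.0000)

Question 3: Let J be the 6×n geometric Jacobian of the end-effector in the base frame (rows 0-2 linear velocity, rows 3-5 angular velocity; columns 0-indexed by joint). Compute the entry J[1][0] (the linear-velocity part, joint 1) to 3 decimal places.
1.000

axis z_0 = ẑ; lever o_n−o_0 = (1.0000,0.0000,5.0000)
cross product → J_v[:, 0] = (-0.0000,1.0000,0.0000)
J_ω[:, 0] = z_0
entry J[1][0] = 1.0000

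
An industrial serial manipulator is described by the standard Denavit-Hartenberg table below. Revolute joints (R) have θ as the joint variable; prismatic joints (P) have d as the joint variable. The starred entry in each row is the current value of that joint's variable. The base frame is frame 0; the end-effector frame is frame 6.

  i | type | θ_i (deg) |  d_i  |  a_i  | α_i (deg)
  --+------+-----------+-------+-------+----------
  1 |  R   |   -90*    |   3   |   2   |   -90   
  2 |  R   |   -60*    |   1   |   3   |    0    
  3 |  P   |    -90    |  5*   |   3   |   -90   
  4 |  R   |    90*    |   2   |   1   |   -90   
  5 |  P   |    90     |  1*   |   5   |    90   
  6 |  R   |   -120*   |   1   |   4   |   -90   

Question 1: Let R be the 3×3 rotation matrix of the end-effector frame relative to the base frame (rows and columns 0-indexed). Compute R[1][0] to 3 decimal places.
0.500

End-effector x-axis (col 0 of R) = (-0.0000,0.5000,0.8660)
R[1][0] = 0.5000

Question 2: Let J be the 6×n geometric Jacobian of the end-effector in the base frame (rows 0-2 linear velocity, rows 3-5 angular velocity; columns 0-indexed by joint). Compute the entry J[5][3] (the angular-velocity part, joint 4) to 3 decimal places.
0.866

axis z_3 = (0.0000,-0.5000,0.8660); lever o_n−o_3 = (-2.0000,2.6340,0.3660)
cross product → J_v[:, 3] = (-2.4641,-1.7321,-1.0000)
J_ω[:, 3] = z_3
entry J[5][3] = 0.8660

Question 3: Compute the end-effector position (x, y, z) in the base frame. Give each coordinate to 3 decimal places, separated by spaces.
after link 1: o_1 = (0.0000, -2.0000, 3.0000)
after link 2: o_2 = (1.0000, -3.5000, 5.5981)
after link 3: o_3 = (6.0000, -0.9019, 7.0981)
after link 4: o_4 = (5.0000, -1.9019, 8.8301)
after link 5: o_5 = (5.0000, -0.2679, 4.0000)
after link 6: o_6 = (4.0000, 1.7321, 7.4641)

4.000 1.732 7.464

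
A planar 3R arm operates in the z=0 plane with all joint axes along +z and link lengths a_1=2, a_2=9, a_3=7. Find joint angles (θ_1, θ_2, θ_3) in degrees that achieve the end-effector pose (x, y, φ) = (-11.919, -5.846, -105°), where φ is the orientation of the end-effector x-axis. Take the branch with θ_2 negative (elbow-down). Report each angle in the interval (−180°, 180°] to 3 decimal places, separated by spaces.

-134.994 -60.009 90.003

wrist centre = target − a_3·(cos φ, sin φ) = (-10.1073, 0.9155)
cos θ_2 = (102.9949−2²−9²)/(2·2·9) = 0.4999; θ_2 = -60.0093° (elbow-down)
β = atan2(0.9155,-10.1073) = 174.8245°; ψ = atan2(-7.7950,6.4987) = -50.1817°
θ_1 = β − ψ = 225.0062°
θ_3 = φ − θ_1 − θ_2 = 90.0031° (wrapped to (-180°,180°])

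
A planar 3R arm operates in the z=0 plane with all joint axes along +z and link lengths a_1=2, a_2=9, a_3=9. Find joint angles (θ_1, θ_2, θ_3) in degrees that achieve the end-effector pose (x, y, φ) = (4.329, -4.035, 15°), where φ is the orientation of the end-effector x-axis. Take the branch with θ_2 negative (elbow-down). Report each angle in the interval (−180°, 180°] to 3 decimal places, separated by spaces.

-0.022 -134.981 150.003

wrist centre = target − a_3·(cos φ, sin φ) = (-4.3643, -6.3644)
cos θ_2 = (59.5526−2²−9²)/(2·2·9) = -0.7069; θ_2 = -134.9809° (elbow-down)
β = atan2(-6.3644,-4.3643) = -124.4402°; ψ = atan2(-6.3661,-4.3618) = -124.4178°
θ_1 = β − ψ = -0.0224°
θ_3 = φ − θ_1 − θ_2 = 150.0033° (wrapped to (-180°,180°])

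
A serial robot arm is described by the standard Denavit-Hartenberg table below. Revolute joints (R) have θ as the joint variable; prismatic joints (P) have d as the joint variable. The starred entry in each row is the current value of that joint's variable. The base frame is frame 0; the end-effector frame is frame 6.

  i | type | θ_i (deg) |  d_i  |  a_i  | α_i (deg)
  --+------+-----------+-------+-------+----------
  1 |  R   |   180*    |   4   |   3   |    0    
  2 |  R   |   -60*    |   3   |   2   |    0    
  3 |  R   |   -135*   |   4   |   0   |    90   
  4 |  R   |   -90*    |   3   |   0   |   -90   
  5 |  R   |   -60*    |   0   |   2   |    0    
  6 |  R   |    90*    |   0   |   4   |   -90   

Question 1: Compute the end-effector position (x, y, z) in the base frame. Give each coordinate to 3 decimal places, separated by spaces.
after link 1: o_1 = (-3.0000, 0.0000, 4.0000)
after link 2: o_2 = (-4.0000, 1.7321, 7.0000)
after link 3: o_3 = (-4.0000, 1.7321, 11.0000)
after link 4: o_4 = (-4.7765, -1.1657, 11.0000)
after link 5: o_5 = (-5.2247, -2.8388, 10.0000)
after link 6: o_6 = (-4.7071, -0.9069, 6.5359)

-4.707 -0.907 6.536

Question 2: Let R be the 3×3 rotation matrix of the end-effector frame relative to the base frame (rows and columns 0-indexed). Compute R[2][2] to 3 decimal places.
End-effector z-axis (col 2 of R) = (0.2241,0.8365,0.5000)
R[2][2] = 0.5000

0.500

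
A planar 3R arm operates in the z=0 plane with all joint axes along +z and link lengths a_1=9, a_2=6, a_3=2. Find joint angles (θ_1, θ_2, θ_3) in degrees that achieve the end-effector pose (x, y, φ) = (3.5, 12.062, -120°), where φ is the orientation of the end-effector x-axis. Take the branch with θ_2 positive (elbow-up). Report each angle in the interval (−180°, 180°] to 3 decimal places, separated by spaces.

59.998 30.005 149.997

wrist centre = target − a_3·(cos φ, sin φ) = (4.5000, 13.7941)
cos θ_2 = (210.5258−9²−6²)/(2·9·6) = 0.8660; θ_2 = 30.0052° (elbow-up)
β = atan2(13.7941,4.5000) = 71.9322°; ψ = atan2(3.0005,14.1959) = 11.9345°
θ_1 = β − ψ = 59.9977°
θ_3 = φ − θ_1 − θ_2 = 149.9971° (wrapped to (-180°,180°])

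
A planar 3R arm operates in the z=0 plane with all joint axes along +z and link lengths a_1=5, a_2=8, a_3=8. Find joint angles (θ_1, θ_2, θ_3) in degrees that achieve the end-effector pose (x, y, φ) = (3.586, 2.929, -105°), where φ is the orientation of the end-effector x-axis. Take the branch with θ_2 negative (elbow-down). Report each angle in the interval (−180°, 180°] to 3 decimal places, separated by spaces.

wrist centre = target − a_3·(cos φ, sin φ) = (5.6566, 10.6564)
cos θ_2 = (145.5556−5²−8²)/(2·5·8) = 0.7069; θ_2 = -45.0131° (elbow-down)
β = atan2(10.6564,5.6566) = 62.0401°; ψ = atan2(-5.6581,10.6556) = -27.9685°
θ_1 = β − ψ = 90.0086°
θ_3 = φ − θ_1 − θ_2 = -149.9955° (wrapped to (-180°,180°])

90.009 -45.013 -149.995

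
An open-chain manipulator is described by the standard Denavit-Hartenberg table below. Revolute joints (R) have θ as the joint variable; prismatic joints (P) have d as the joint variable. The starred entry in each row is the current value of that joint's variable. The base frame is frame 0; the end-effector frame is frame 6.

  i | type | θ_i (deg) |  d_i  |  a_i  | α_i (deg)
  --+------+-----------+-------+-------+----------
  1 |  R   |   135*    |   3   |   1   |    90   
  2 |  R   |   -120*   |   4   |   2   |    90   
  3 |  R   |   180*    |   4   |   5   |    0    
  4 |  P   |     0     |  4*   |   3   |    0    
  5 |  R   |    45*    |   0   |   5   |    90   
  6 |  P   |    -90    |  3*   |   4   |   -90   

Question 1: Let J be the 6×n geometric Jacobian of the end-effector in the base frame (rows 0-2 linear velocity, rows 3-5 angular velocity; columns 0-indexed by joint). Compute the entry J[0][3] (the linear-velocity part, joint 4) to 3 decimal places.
0.612

prismatic axis z_3 = (0.6124,-0.6124,0.5000)
J_v[:, 3] = z_3; J_ω[:, 3] = (0,0,0)
entry J[0][3] = 0.6124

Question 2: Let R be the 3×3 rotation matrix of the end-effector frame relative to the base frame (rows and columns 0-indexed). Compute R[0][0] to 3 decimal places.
End-effector x-axis (col 0 of R) = (-0.6124,0.6124,-0.5000)
R[0][0] = -0.6124

-0.612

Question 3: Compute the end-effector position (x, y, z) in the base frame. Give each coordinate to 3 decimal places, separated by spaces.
after link 1: o_1 = (-0.7071, 0.7071, 3.0000)
after link 2: o_2 = (2.8284, 2.8284, 1.2679)
after link 3: o_3 = (3.5101, 2.1467, 7.5981)
after link 4: o_4 = (4.8990, 0.7579, 12.1962)
after link 5: o_5 = (1.1490, -0.4921, 15.2580)
after link 6: o_6 = (-0.5505, 4.2074, 15.0951)

-0.551 4.207 15.095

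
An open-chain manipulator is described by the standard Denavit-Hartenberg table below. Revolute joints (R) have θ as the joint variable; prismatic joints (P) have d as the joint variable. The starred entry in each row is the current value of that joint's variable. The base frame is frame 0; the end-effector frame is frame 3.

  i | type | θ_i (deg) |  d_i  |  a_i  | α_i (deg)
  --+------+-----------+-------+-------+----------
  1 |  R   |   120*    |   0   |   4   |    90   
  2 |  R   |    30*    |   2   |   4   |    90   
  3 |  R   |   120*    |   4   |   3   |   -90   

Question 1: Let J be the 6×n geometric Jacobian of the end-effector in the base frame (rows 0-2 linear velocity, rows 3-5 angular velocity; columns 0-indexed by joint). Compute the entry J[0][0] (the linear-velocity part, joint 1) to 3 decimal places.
axis z_0 = ẑ; lever o_n−o_0 = (-0.1005,9.3702,-2.2141)
cross product → J_v[:, 0] = (-9.3702,-0.1005,0.0000)
J_ω[:, 0] = z_0
entry J[0][0] = -9.3702

-9.370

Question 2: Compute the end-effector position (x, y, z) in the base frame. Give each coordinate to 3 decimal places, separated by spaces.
-0.100 9.370 -2.214

after link 1: o_1 = (-2.0000, 3.4641, 0.0000)
after link 2: o_2 = (-2.0000, 7.4641, 2.0000)
after link 3: o_3 = (-0.1005, 9.3702, -2.2141)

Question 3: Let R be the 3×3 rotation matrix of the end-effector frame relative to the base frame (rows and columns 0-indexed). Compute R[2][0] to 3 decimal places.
End-effector x-axis (col 0 of R) = (0.9665,0.0580,-0.2500)
R[2][0] = -0.2500

-0.250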